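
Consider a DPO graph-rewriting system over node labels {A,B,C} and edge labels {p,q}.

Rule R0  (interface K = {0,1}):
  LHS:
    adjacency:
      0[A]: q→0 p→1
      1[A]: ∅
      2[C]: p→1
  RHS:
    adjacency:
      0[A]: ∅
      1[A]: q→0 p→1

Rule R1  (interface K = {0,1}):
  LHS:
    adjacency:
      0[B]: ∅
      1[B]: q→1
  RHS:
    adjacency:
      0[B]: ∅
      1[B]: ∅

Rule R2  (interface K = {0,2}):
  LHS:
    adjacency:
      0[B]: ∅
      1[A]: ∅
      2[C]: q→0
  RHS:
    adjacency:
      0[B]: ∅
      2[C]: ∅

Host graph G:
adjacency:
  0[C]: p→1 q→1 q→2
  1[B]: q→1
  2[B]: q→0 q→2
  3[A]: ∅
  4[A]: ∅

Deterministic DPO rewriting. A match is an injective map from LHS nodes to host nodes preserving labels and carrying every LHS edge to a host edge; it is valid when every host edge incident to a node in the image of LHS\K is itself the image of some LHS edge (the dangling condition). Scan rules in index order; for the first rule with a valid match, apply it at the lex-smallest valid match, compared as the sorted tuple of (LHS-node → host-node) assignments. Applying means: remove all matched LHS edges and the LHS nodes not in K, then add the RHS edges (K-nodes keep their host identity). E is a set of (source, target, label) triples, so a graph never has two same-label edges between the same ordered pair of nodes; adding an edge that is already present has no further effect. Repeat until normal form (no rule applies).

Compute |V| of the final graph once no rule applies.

Answer: 3

Rewrite trace:
start.  V:5 E:6  edges: 0-p->1 0-q->1 0-q->2 1-q->1 2-q->0 2-q->2
1. fire R1 via {0↦1, 1↦2}  →  V:5 E:5  edges: 0-p->1 0-q->1 0-q->2 1-q->1 2-q->0
2. fire R1 via {0↦2, 1↦1}  →  V:5 E:4  edges: 0-p->1 0-q->1 0-q->2 2-q->0
3. fire R2 via {0↦1, 1↦3, 2↦0}  →  V:4 E:3  edges: 0-p->1 0-q->2 2-q->0
4. fire R2 via {0↦2, 1↦4, 2↦0}  →  V:3 E:2  edges: 0-p->1 2-q->0
normal form: no rule applies after step 4
NF nodes: {0:C, 1:B, 2:B}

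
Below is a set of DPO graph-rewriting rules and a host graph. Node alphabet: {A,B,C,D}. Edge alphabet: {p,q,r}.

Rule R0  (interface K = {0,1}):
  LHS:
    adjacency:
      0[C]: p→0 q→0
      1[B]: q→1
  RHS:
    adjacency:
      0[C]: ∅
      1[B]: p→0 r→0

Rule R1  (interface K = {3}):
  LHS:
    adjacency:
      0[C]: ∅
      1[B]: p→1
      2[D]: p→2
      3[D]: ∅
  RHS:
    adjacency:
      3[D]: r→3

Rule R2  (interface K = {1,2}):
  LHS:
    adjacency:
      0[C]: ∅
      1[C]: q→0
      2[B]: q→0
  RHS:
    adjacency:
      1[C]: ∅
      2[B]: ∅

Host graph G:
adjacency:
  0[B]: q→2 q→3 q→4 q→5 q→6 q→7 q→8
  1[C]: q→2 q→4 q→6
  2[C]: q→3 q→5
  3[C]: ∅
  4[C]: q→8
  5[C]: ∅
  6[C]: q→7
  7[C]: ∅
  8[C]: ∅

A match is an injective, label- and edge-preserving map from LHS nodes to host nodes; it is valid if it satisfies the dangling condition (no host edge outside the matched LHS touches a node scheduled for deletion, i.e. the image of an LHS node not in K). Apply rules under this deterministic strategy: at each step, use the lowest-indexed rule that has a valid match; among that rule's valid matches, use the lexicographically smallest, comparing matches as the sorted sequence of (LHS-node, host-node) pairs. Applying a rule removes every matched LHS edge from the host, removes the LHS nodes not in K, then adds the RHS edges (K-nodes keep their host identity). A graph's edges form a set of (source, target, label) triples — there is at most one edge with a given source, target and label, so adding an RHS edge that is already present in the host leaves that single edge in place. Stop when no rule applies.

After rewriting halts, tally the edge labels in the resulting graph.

[0] host  ⇒  9 nodes, 14 edges  {0-q->2 0-q->3 0-q->4 0-q->5 0-q->6 0-q->7 0-q->8 1-q->2 1-q->4 1-q->6 2-q->3 2-q->5 4-q->8 6-q->7}
[1] R2 @ {0↦3, 1↦2, 2↦0}  ⇒  8 nodes, 12 edges  {0-q->2 0-q->4 0-q->5 0-q->6 0-q->7 0-q->8 1-q->2 1-q->4 1-q->6 2-q->5 4-q->8 6-q->7}
[2] R2 @ {0↦5, 1↦2, 2↦0}  ⇒  7 nodes, 10 edges  {0-q->2 0-q->4 0-q->6 0-q->7 0-q->8 1-q->2 1-q->4 1-q->6 4-q->8 6-q->7}
[3] R2 @ {0↦2, 1↦1, 2↦0}  ⇒  6 nodes, 8 edges  {0-q->4 0-q->6 0-q->7 0-q->8 1-q->4 1-q->6 4-q->8 6-q->7}
[4] R2 @ {0↦7, 1↦6, 2↦0}  ⇒  5 nodes, 6 edges  {0-q->4 0-q->6 0-q->8 1-q->4 1-q->6 4-q->8}
[5] R2 @ {0↦6, 1↦1, 2↦0}  ⇒  4 nodes, 4 edges  {0-q->4 0-q->8 1-q->4 4-q->8}
[6] R2 @ {0↦8, 1↦4, 2↦0}  ⇒  3 nodes, 2 edges  {0-q->4 1-q->4}
[7] R2 @ {0↦4, 1↦1, 2↦0}  ⇒  2 nodes, 0 edges  {∅}
halt: no rule applies after step 7
NF edges: []

Answer: (no edges)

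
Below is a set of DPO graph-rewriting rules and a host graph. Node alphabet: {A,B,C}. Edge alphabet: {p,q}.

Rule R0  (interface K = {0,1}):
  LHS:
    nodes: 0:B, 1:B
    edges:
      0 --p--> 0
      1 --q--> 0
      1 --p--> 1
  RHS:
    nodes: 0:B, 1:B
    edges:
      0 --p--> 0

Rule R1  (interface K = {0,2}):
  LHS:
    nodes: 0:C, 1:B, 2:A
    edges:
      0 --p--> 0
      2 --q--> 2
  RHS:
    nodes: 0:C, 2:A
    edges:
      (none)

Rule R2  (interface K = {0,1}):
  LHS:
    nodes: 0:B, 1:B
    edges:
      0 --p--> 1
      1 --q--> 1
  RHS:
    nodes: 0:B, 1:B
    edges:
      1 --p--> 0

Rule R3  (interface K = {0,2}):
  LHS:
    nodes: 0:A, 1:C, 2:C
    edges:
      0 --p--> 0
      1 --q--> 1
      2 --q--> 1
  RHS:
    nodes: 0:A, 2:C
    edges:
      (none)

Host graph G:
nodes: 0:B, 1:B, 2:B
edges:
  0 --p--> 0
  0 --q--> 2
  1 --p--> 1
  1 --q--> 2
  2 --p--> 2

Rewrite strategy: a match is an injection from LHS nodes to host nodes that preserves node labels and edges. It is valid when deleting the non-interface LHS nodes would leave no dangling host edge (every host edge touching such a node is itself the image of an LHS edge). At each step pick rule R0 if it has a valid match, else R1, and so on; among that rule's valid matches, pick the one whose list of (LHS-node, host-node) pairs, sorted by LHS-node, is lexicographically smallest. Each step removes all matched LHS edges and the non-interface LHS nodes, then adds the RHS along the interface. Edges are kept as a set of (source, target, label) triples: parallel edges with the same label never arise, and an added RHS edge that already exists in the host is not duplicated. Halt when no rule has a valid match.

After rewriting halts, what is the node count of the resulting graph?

Answer: 3

Derivation:
start.  V:3 E:5  edges: 0-p->0 0-q->2 1-p->1 1-q->2 2-p->2
1. fire R0 via {0↦2, 1↦0}  →  V:3 E:3  edges: 1-p->1 1-q->2 2-p->2
2. fire R0 via {0↦2, 1↦1}  →  V:3 E:1  edges: 2-p->2
final graph: no rule applies after step 2
NF nodes: {0:B, 1:B, 2:B}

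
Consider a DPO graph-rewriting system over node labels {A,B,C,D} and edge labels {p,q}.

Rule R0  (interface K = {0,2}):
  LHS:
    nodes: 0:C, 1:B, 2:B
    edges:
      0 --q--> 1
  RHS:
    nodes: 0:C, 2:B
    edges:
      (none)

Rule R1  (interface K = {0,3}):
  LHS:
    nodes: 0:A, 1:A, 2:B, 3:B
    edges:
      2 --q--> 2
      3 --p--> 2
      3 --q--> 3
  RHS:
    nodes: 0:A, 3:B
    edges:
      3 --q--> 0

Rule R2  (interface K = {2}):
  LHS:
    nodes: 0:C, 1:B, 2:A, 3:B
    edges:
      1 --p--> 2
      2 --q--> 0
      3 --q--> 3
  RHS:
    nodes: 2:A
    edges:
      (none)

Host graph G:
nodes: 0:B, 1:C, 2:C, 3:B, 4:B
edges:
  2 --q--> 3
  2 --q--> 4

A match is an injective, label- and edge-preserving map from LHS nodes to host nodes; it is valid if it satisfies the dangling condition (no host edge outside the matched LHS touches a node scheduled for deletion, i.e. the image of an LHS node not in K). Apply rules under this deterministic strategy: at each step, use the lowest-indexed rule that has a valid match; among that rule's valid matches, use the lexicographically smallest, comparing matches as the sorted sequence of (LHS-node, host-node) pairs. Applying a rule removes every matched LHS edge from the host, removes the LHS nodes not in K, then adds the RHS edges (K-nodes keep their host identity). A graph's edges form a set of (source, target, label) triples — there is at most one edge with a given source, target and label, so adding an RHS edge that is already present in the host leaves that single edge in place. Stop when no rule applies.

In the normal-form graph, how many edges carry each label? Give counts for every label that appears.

start.  V:5 E:2  edges: 2-q->3 2-q->4
1. fire R0 via {0↦2, 1↦3, 2↦0}  →  V:4 E:1  edges: 2-q->4
2. fire R0 via {0↦2, 1↦4, 2↦0}  →  V:3 E:0  edges: ∅
normal form: no rule applies after step 2
NF edges: []

Answer: (no edges)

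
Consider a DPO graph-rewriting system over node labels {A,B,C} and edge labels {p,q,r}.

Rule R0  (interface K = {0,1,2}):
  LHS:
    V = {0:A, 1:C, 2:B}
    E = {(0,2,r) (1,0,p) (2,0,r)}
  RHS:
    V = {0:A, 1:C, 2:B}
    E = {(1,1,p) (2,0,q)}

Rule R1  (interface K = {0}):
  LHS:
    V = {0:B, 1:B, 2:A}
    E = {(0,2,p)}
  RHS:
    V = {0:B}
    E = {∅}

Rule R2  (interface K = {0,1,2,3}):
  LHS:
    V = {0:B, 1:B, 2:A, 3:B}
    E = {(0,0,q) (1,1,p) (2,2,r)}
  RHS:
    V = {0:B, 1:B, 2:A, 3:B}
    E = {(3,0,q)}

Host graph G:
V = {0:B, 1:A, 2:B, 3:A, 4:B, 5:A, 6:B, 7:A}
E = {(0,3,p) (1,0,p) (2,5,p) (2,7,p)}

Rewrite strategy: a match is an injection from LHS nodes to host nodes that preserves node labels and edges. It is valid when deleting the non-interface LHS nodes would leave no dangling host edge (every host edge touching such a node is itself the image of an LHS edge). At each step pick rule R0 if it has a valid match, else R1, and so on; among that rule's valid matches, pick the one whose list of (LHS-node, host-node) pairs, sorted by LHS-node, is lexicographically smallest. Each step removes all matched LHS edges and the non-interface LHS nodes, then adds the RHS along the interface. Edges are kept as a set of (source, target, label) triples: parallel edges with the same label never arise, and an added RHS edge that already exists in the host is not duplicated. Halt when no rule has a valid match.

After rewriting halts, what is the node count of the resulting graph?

Answer: 4

Derivation:
start.  V:8 E:4  edges: 0-p->3 1-p->0 2-p->5 2-p->7
1. fire R1 via {0↦0, 1↦4, 2↦3}  →  V:6 E:3  edges: 1-p->0 2-p->5 2-p->7
2. fire R1 via {0↦2, 1↦6, 2↦5}  →  V:4 E:2  edges: 1-p->0 2-p->7
normal form: no rule applies after step 2
NF nodes: {0:B, 1:A, 2:B, 7:A}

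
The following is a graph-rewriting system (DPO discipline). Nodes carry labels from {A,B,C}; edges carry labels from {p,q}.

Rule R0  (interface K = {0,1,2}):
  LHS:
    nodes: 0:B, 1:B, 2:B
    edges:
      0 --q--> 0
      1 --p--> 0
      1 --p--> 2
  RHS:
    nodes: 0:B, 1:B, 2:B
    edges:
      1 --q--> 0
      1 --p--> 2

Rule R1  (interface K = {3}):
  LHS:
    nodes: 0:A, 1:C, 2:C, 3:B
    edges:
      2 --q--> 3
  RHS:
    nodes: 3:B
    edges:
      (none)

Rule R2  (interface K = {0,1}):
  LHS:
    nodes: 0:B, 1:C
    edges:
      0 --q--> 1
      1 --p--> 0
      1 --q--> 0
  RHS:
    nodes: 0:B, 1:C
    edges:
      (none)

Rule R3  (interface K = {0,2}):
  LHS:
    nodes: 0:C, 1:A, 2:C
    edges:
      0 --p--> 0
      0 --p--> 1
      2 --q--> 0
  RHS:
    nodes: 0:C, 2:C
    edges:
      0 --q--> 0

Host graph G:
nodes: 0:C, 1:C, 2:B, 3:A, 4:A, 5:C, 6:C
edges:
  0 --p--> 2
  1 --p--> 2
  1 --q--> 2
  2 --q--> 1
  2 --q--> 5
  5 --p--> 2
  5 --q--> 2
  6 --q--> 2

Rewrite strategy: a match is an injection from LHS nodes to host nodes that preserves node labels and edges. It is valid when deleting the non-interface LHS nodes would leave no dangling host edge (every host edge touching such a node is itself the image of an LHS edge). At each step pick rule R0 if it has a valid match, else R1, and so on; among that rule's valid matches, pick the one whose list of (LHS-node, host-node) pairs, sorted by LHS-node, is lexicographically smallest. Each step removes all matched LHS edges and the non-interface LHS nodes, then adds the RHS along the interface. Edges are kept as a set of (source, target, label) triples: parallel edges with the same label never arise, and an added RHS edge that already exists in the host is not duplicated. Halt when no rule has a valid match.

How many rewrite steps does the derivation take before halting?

initial: |V|=7 |E|=8  E = 0-p->2 1-p->2 1-q->2 2-q->1 2-q->5 5-p->2 5-q->2 6-q->2
step 1: apply R2 at {0↦2, 1↦1}  → |V|=7 |E|=5  E = 0-p->2 2-q->5 5-p->2 5-q->2 6-q->2
step 2: apply R1 at {0↦3, 1↦1, 2↦6, 3↦2}  → |V|=4 |E|=4  E = 0-p->2 2-q->5 5-p->2 5-q->2
step 3: apply R2 at {0↦2, 1↦5}  → |V|=4 |E|=1  E = 0-p->2
final graph: no rule applies after step 3

Answer: 3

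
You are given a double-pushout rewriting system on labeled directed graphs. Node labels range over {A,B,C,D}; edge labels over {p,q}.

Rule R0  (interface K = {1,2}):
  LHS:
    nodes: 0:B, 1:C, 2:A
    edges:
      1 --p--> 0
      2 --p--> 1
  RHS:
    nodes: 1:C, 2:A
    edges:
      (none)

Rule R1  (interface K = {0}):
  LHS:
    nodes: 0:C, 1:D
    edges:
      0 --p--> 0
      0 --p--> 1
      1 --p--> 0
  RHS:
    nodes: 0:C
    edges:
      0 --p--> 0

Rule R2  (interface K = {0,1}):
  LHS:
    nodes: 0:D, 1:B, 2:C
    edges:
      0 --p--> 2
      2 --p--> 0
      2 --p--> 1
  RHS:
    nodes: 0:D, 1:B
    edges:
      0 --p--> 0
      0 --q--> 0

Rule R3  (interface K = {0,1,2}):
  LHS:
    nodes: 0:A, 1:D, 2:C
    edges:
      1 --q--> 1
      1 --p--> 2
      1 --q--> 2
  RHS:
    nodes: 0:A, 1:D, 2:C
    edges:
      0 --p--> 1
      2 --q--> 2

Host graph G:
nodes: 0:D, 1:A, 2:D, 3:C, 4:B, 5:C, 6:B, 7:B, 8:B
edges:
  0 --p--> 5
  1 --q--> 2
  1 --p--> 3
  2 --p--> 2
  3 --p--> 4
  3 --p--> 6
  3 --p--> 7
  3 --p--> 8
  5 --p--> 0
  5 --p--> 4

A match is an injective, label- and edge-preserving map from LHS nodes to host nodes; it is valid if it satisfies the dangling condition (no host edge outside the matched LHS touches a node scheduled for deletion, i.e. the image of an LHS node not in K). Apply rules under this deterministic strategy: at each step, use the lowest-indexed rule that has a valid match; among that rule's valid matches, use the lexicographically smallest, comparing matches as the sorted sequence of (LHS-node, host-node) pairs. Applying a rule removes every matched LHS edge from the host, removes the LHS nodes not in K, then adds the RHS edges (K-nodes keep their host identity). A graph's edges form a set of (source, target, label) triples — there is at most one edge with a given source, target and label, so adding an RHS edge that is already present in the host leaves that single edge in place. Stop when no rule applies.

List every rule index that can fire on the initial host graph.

Answer: [R0,R2]

Derivation:
R0: 3 valid matches — {0↦6, 1↦3, 2↦1}, {0↦7, 1↦3, 2↦1}, {0↦8, 1↦3, 2↦1}
R1: no valid match — LHS pattern not found
R2: 1 valid match — {0↦0, 1↦4, 2↦5}
R3: no valid match — LHS pattern not found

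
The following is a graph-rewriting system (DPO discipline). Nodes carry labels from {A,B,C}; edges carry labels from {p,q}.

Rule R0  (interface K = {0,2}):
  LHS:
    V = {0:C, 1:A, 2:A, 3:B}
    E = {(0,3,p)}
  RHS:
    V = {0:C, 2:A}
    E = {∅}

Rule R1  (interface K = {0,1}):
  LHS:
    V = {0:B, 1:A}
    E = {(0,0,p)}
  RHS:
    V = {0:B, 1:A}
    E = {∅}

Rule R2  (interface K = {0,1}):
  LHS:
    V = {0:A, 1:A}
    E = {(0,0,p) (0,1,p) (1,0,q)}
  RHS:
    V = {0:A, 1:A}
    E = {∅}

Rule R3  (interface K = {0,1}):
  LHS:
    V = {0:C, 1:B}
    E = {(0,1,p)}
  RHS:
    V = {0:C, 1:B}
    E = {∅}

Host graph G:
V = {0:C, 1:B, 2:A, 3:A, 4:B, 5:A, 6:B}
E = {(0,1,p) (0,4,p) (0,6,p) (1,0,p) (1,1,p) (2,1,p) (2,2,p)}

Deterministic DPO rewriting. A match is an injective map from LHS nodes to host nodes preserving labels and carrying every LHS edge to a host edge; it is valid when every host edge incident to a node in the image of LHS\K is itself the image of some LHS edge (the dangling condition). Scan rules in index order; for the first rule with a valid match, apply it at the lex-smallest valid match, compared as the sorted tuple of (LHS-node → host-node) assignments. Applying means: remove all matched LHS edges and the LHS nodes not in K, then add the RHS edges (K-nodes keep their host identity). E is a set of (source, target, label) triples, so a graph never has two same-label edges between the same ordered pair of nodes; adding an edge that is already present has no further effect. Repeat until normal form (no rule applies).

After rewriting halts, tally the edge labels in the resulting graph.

[0] host  ⇒  7 nodes, 7 edges  {0-p->1 0-p->4 0-p->6 1-p->0 1-p->1 2-p->1 2-p->2}
[1] R0 @ {0↦0, 1↦3, 2↦2, 3↦4}  ⇒  5 nodes, 6 edges  {0-p->1 0-p->6 1-p->0 1-p->1 2-p->1 2-p->2}
[2] R0 @ {0↦0, 1↦5, 2↦2, 3↦6}  ⇒  3 nodes, 5 edges  {0-p->1 1-p->0 1-p->1 2-p->1 2-p->2}
[3] R1 @ {0↦1, 1↦2}  ⇒  3 nodes, 4 edges  {0-p->1 1-p->0 2-p->1 2-p->2}
[4] R3 @ {0↦0, 1↦1}  ⇒  3 nodes, 3 edges  {1-p->0 2-p->1 2-p->2}
halt: no rule applies after step 4
NF edges: [(1, 0, 'p'), (2, 1, 'p'), (2, 2, 'p')]

Answer: p:3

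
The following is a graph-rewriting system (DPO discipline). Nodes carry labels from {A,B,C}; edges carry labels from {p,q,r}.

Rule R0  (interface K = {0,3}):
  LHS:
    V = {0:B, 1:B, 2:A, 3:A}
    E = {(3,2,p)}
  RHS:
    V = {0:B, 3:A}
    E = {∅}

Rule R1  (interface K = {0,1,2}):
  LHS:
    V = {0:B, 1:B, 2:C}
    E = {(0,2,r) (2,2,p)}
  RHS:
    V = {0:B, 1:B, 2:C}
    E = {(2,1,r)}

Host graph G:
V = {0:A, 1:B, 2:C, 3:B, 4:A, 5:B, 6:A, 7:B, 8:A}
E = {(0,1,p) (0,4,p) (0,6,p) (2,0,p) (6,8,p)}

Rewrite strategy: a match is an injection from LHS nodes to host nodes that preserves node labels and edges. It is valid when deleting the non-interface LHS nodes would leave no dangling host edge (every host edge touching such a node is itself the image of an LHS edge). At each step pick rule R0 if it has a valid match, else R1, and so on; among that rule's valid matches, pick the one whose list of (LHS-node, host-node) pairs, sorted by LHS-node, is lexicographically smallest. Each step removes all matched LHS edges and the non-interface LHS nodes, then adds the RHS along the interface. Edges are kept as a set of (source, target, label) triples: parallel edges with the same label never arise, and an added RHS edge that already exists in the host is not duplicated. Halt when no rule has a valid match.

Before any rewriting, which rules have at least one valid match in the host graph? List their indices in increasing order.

R0: 18 valid matches — {0↦1, 1↦3, 2↦4, 3↦0}, {0↦1, 1↦3, 2↦8, 3↦6}, {0↦1, 1↦5, 2↦4, 3↦0} (+15 more)
R1: no valid match — LHS pattern not found

Answer: [R0]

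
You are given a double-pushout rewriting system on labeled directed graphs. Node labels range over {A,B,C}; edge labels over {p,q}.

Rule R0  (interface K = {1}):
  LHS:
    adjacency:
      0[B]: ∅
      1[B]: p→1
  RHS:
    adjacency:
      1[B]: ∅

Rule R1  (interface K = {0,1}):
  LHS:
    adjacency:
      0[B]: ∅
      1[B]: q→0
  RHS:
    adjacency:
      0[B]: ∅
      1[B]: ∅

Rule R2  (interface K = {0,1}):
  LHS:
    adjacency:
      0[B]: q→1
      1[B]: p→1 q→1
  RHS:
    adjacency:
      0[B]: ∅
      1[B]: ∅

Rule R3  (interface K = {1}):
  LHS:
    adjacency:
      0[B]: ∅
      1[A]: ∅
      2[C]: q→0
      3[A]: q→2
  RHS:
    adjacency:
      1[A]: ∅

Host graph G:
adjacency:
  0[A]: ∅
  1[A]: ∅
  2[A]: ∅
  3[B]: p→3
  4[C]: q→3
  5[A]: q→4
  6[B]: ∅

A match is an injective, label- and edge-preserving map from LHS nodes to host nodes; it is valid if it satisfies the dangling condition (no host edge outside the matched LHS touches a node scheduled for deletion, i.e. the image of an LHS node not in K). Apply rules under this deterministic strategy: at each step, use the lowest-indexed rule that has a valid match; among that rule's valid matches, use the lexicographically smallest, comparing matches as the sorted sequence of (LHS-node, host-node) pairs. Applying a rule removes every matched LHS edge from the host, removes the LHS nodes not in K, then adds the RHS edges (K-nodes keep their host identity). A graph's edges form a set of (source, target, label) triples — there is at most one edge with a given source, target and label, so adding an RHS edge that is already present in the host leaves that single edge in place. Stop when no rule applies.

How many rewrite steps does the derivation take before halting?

Answer: 2

Rewrite trace:
initial: |V|=7 |E|=3  E = 3-p->3 4-q->3 5-q->4
step 1: apply R0 at {0↦6, 1↦3}  → |V|=6 |E|=2  E = 4-q->3 5-q->4
step 2: apply R3 at {0↦3, 1↦0, 2↦4, 3↦5}  → |V|=3 |E|=0  E = ∅
normal form: no rule applies after step 2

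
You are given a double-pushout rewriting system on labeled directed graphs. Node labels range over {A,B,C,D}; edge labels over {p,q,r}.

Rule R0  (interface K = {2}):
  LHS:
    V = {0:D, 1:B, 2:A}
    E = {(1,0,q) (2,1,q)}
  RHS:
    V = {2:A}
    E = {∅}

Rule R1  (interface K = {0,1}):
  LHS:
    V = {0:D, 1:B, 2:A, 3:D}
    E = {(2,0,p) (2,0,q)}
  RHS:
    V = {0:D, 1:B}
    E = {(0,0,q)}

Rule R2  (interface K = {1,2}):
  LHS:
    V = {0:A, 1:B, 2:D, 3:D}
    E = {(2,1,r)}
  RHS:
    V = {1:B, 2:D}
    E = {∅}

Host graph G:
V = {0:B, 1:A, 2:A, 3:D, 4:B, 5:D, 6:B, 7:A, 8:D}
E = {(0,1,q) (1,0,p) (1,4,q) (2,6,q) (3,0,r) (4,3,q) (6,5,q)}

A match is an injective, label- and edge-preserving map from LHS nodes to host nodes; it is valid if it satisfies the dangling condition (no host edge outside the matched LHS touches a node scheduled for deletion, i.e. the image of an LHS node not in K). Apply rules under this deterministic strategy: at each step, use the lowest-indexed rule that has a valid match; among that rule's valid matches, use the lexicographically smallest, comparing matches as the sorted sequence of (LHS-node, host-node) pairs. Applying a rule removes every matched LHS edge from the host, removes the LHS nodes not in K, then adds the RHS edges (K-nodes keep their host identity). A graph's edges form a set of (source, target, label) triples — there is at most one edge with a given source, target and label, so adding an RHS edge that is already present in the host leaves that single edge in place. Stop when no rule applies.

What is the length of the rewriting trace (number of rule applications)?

start.  V:9 E:7  edges: 0-q->1 1-p->0 1-q->4 2-q->6 3-r->0 4-q->3 6-q->5
1. fire R0 via {0↦5, 1↦6, 2↦2}  →  V:7 E:5  edges: 0-q->1 1-p->0 1-q->4 3-r->0 4-q->3
2. fire R2 via {0↦2, 1↦0, 2↦3, 3↦8}  →  V:5 E:4  edges: 0-q->1 1-p->0 1-q->4 4-q->3
3. fire R0 via {0↦3, 1↦4, 2↦1}  →  V:3 E:2  edges: 0-q->1 1-p->0
halt: no rule applies after step 3

Answer: 3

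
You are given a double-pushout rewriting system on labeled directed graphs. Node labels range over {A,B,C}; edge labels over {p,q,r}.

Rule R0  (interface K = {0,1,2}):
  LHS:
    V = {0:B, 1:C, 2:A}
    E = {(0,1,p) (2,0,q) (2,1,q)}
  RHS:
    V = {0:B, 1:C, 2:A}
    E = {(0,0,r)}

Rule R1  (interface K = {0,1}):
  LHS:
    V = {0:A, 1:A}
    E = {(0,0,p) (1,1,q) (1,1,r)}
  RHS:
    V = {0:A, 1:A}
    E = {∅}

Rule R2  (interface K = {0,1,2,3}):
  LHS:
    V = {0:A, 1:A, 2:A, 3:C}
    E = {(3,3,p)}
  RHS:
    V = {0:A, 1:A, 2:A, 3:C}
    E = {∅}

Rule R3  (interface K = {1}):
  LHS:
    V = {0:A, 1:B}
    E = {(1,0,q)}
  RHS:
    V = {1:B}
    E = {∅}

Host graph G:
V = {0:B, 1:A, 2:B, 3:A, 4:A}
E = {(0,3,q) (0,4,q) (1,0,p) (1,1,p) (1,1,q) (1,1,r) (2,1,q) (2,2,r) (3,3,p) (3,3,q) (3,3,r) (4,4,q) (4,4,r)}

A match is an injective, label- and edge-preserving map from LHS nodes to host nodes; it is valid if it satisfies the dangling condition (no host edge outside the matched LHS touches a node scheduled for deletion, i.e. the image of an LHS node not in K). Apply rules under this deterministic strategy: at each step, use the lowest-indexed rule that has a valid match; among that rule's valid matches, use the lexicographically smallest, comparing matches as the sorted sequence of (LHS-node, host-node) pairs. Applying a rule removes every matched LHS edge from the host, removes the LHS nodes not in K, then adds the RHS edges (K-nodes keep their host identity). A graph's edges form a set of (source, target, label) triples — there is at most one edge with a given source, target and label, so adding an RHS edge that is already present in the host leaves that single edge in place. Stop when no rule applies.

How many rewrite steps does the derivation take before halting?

Answer: 3

Rewrite trace:
start.  V:5 E:13  edges: 0-q->3 0-q->4 1-p->0 1-p->1 1-q->1 1-r->1 2-q->1 2-r->2 3-p->3 3-q->3 3-r->3 4-q->4 4-r->4
1. fire R1 via {0↦1, 1↦3}  →  V:5 E:10  edges: 0-q->3 0-q->4 1-p->0 1-q->1 1-r->1 2-q->1 2-r->2 3-p->3 4-q->4 4-r->4
2. fire R1 via {0↦3, 1↦1}  →  V:5 E:7  edges: 0-q->3 0-q->4 1-p->0 2-q->1 2-r->2 4-q->4 4-r->4
3. fire R3 via {0↦3, 1↦0}  →  V:4 E:6  edges: 0-q->4 1-p->0 2-q->1 2-r->2 4-q->4 4-r->4
final graph: no rule applies after step 3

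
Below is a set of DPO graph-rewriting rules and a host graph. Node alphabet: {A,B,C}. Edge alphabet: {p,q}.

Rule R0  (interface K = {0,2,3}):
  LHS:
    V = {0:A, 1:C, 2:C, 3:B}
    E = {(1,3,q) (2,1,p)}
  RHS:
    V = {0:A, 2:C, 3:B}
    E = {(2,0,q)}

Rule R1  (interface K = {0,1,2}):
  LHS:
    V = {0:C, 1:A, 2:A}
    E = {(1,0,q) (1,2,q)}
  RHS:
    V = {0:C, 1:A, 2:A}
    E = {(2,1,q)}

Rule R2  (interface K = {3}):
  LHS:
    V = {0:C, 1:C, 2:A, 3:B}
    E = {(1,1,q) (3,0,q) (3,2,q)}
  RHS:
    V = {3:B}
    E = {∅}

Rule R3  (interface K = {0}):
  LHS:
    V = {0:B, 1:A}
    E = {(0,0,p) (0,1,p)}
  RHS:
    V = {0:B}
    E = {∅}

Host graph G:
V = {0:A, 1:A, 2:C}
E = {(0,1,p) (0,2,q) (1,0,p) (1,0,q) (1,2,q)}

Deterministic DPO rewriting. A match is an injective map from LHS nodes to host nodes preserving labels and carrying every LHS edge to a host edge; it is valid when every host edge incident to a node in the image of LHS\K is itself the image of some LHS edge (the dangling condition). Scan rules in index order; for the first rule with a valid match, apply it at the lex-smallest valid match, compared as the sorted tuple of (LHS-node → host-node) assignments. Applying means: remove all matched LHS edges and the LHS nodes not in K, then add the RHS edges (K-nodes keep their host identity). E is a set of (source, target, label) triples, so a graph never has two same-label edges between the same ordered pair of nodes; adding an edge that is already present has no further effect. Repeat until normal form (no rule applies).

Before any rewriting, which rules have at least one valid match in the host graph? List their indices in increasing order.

R0: no valid match — LHS pattern not found
R1: 1 valid match — {0↦2, 1↦1, 2↦0}
R2: no valid match — LHS pattern not found
R3: no valid match — LHS pattern not found

Answer: [R1]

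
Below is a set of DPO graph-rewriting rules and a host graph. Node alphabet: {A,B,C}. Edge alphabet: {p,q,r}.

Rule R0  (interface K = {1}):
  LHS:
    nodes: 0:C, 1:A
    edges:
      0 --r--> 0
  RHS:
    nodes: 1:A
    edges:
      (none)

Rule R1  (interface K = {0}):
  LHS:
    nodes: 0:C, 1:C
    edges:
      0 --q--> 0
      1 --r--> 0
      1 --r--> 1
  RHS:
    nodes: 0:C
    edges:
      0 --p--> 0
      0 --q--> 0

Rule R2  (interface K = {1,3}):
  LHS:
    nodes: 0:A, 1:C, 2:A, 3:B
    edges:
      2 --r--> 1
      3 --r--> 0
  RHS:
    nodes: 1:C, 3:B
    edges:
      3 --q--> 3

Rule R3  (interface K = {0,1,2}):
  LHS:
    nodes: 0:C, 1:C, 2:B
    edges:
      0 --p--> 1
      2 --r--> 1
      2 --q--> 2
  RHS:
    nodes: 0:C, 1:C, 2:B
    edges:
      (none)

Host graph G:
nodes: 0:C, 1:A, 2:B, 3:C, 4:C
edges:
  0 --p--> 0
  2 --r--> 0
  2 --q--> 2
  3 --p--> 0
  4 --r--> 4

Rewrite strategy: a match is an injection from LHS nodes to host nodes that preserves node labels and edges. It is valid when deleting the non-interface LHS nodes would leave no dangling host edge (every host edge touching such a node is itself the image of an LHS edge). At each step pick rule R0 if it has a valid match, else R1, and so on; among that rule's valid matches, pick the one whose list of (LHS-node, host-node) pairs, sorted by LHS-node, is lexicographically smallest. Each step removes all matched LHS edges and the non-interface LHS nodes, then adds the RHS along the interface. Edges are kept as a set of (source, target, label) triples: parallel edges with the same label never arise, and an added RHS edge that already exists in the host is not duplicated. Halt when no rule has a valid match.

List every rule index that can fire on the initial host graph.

R0: 1 valid match — {0↦4, 1↦1}
R1: no valid match — LHS pattern not found
R2: no valid match — LHS pattern not found
R3: 1 valid match — {0↦3, 1↦0, 2↦2}

Answer: [R0,R3]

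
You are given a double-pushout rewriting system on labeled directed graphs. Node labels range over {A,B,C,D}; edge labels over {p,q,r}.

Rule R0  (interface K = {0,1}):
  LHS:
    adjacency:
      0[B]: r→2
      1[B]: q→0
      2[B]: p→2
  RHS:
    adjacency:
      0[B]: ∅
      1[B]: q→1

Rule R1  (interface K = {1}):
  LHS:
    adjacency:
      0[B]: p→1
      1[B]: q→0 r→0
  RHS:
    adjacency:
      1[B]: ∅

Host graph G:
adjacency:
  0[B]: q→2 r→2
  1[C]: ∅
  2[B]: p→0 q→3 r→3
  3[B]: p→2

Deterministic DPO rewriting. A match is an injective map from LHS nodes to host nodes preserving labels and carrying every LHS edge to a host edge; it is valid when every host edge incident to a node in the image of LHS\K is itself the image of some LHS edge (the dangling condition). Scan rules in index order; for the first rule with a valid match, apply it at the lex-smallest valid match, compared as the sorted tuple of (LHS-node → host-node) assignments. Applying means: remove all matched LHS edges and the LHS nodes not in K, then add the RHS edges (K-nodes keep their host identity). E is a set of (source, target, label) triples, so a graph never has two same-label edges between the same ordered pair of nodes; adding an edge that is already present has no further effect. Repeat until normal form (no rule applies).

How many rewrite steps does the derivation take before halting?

[0] host  ⇒  4 nodes, 6 edges  {0-q->2 0-r->2 2-p->0 2-q->3 2-r->3 3-p->2}
[1] R1 @ {0↦3, 1↦2}  ⇒  3 nodes, 3 edges  {0-q->2 0-r->2 2-p->0}
[2] R1 @ {0↦2, 1↦0}  ⇒  2 nodes, 0 edges  {∅}
final graph: no rule applies after step 2

Answer: 2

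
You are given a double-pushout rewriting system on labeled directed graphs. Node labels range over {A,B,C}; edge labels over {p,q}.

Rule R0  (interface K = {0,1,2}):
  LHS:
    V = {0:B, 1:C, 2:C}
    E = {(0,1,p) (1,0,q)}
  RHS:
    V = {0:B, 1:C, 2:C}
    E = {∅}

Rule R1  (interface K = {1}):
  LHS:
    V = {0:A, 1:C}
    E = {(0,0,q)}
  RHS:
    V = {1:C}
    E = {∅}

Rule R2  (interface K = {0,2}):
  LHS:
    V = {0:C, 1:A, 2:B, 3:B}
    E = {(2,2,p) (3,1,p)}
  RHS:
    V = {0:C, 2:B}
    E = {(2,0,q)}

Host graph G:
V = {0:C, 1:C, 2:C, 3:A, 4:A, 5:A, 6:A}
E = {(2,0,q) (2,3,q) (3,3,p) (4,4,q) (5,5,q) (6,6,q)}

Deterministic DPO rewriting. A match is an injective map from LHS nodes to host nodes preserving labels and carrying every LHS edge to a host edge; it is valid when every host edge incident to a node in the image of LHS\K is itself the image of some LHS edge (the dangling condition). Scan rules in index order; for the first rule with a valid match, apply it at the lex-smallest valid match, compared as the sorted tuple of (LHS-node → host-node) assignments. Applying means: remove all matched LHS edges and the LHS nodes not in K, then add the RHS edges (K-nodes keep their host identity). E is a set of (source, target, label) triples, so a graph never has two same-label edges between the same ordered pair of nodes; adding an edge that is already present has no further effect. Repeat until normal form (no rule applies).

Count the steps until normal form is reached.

[0] host  ⇒  7 nodes, 6 edges  {2-q->0 2-q->3 3-p->3 4-q->4 5-q->5 6-q->6}
[1] R1 @ {0↦4, 1↦0}  ⇒  6 nodes, 5 edges  {2-q->0 2-q->3 3-p->3 5-q->5 6-q->6}
[2] R1 @ {0↦5, 1↦0}  ⇒  5 nodes, 4 edges  {2-q->0 2-q->3 3-p->3 6-q->6}
[3] R1 @ {0↦6, 1↦0}  ⇒  4 nodes, 3 edges  {2-q->0 2-q->3 3-p->3}
final graph: no rule applies after step 3

Answer: 3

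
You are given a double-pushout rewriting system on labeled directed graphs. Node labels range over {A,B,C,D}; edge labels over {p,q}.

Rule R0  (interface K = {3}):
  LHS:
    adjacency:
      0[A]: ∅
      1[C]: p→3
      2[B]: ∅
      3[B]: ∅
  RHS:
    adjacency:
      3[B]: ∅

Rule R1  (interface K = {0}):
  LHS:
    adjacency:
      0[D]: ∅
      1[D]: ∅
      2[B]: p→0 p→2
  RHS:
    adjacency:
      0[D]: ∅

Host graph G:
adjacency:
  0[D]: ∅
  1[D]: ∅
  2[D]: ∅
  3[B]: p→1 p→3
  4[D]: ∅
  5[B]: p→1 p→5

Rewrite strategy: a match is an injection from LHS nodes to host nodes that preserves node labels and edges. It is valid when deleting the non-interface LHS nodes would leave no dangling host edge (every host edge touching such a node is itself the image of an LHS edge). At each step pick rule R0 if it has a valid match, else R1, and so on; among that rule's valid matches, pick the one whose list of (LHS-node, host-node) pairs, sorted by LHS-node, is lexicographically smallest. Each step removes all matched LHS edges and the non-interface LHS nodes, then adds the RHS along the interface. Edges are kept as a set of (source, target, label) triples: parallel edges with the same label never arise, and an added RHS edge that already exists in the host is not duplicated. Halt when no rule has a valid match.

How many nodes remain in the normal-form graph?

Answer: 2

Rewrite trace:
[0] host  ⇒  6 nodes, 4 edges  {3-p->1 3-p->3 5-p->1 5-p->5}
[1] R1 @ {0↦1, 1↦0, 2↦3}  ⇒  4 nodes, 2 edges  {5-p->1 5-p->5}
[2] R1 @ {0↦1, 1↦2, 2↦5}  ⇒  2 nodes, 0 edges  {∅}
halt: no rule applies after step 2
NF nodes: {1:D, 4:D}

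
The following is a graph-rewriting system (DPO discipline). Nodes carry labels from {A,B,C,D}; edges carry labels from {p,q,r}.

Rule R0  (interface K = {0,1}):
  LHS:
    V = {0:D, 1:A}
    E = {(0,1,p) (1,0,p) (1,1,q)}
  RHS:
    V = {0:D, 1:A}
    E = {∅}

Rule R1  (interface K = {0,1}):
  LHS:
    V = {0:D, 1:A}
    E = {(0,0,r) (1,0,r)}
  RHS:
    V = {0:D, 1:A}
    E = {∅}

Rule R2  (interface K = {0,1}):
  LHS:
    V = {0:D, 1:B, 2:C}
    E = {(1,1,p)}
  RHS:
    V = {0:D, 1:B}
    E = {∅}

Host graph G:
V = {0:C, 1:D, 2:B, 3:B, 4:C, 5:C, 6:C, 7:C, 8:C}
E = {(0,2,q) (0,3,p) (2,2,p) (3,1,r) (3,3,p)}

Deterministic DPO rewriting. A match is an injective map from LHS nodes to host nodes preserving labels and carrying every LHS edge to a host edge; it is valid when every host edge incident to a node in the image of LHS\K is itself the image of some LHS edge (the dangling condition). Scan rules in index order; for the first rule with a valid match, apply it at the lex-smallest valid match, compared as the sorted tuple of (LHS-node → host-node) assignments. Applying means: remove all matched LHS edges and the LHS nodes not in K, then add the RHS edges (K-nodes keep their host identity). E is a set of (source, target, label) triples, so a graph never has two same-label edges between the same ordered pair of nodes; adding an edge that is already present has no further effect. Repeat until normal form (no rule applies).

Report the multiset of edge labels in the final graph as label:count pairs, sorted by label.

Answer: p:1 q:1 r:1

Steps:
initial: |V|=9 |E|=5  E = 0-q->2 0-p->3 2-p->2 3-r->1 3-p->3
step 1: apply R2 at {0↦1, 1↦2, 2↦4}  → |V|=8 |E|=4  E = 0-q->2 0-p->3 3-r->1 3-p->3
step 2: apply R2 at {0↦1, 1↦3, 2↦5}  → |V|=7 |E|=3  E = 0-q->2 0-p->3 3-r->1
halt: no rule applies after step 2
NF edges: [(0, 2, 'q'), (0, 3, 'p'), (3, 1, 'r')]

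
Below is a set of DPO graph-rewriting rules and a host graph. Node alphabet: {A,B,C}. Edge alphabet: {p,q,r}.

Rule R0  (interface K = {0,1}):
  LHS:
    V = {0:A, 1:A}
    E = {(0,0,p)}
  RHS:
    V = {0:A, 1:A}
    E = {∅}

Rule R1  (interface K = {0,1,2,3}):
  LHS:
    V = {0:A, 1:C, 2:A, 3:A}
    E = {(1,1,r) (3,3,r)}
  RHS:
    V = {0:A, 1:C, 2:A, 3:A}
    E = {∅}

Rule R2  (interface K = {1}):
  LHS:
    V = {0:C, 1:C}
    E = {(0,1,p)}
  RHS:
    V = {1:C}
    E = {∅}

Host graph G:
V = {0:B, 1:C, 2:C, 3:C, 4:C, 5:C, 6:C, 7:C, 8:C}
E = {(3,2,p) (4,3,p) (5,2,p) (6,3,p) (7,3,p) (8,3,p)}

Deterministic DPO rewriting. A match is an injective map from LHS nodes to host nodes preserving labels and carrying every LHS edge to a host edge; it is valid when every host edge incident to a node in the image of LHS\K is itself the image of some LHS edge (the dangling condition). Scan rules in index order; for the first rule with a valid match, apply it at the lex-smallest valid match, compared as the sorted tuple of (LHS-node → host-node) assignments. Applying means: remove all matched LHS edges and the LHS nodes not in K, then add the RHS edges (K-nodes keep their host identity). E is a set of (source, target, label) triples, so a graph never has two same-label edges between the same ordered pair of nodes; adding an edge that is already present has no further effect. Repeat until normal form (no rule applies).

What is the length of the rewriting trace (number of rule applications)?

Answer: 6

Rewrite trace:
start.  V:9 E:6  edges: 3-p->2 4-p->3 5-p->2 6-p->3 7-p->3 8-p->3
1. fire R2 via {0↦4, 1↦3}  →  V:8 E:5  edges: 3-p->2 5-p->2 6-p->3 7-p->3 8-p->3
2. fire R2 via {0↦5, 1↦2}  →  V:7 E:4  edges: 3-p->2 6-p->3 7-p->3 8-p->3
3. fire R2 via {0↦6, 1↦3}  →  V:6 E:3  edges: 3-p->2 7-p->3 8-p->3
4. fire R2 via {0↦7, 1↦3}  →  V:5 E:2  edges: 3-p->2 8-p->3
5. fire R2 via {0↦8, 1↦3}  →  V:4 E:1  edges: 3-p->2
6. fire R2 via {0↦3, 1↦2}  →  V:3 E:0  edges: ∅
halt: no rule applies after step 6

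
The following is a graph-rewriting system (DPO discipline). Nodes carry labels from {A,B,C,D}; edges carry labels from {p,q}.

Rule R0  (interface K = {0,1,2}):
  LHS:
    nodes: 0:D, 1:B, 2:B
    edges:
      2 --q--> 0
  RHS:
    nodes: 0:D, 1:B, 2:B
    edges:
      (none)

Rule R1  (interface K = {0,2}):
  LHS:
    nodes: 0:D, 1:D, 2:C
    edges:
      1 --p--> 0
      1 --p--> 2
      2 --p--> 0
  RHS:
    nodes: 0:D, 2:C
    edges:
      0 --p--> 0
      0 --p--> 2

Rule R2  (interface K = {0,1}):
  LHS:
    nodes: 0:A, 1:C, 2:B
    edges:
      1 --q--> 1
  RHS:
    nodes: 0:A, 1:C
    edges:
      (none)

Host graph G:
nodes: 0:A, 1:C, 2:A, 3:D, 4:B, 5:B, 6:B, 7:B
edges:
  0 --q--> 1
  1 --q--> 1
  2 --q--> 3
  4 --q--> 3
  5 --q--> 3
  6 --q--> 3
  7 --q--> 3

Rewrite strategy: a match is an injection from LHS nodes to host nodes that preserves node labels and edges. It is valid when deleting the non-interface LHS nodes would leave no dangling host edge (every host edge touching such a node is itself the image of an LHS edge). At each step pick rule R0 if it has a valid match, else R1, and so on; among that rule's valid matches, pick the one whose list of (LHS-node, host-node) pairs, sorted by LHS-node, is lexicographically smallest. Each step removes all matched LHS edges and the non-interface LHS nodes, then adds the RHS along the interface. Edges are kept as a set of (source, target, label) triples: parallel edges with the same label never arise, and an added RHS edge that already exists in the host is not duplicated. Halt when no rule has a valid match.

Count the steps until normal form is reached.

[0] host  ⇒  8 nodes, 7 edges  {0-q->1 1-q->1 2-q->3 4-q->3 5-q->3 6-q->3 7-q->3}
[1] R0 @ {0↦3, 1↦4, 2↦5}  ⇒  8 nodes, 6 edges  {0-q->1 1-q->1 2-q->3 4-q->3 6-q->3 7-q->3}
[2] R0 @ {0↦3, 1↦4, 2↦6}  ⇒  8 nodes, 5 edges  {0-q->1 1-q->1 2-q->3 4-q->3 7-q->3}
[3] R0 @ {0↦3, 1↦4, 2↦7}  ⇒  8 nodes, 4 edges  {0-q->1 1-q->1 2-q->3 4-q->3}
[4] R0 @ {0↦3, 1↦5, 2↦4}  ⇒  8 nodes, 3 edges  {0-q->1 1-q->1 2-q->3}
[5] R2 @ {0↦0, 1↦1, 2↦4}  ⇒  7 nodes, 2 edges  {0-q->1 2-q->3}
final graph: no rule applies after step 5

Answer: 5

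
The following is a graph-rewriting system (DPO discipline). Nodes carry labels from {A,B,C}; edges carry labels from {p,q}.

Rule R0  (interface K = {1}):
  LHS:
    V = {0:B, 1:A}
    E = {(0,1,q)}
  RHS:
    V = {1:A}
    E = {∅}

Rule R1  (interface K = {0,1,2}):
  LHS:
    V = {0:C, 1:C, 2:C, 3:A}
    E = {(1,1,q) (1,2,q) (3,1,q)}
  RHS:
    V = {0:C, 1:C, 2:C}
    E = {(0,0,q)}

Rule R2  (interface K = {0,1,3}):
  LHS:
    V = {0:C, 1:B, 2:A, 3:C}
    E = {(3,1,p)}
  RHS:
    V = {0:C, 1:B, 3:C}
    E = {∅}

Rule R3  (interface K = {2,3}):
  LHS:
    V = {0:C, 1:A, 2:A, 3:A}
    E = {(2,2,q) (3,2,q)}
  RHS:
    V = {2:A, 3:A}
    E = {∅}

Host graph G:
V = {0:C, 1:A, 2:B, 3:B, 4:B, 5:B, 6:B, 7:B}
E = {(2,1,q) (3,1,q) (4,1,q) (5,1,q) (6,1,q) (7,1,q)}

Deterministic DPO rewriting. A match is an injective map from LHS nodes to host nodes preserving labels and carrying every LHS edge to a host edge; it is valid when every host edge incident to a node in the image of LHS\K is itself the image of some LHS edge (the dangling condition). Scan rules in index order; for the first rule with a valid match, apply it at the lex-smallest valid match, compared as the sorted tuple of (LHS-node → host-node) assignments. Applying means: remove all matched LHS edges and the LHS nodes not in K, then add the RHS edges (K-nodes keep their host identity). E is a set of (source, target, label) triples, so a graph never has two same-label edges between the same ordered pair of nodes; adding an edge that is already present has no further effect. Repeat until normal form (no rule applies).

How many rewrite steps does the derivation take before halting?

[0] host  ⇒  8 nodes, 6 edges  {2-q->1 3-q->1 4-q->1 5-q->1 6-q->1 7-q->1}
[1] R0 @ {0↦2, 1↦1}  ⇒  7 nodes, 5 edges  {3-q->1 4-q->1 5-q->1 6-q->1 7-q->1}
[2] R0 @ {0↦3, 1↦1}  ⇒  6 nodes, 4 edges  {4-q->1 5-q->1 6-q->1 7-q->1}
[3] R0 @ {0↦4, 1↦1}  ⇒  5 nodes, 3 edges  {5-q->1 6-q->1 7-q->1}
[4] R0 @ {0↦5, 1↦1}  ⇒  4 nodes, 2 edges  {6-q->1 7-q->1}
[5] R0 @ {0↦6, 1↦1}  ⇒  3 nodes, 1 edges  {7-q->1}
[6] R0 @ {0↦7, 1↦1}  ⇒  2 nodes, 0 edges  {∅}
halt: no rule applies after step 6

Answer: 6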